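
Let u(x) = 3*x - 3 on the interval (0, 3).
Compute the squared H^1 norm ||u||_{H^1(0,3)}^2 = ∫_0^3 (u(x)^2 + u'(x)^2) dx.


||u||_{H^1}^2 = 54

The H^1 norm (squared) on an interval (0, L) is
  ||u||_{H^1}^2 = ∫_0^L u(x)^2 dx + ∫_0^L u'(x)^2 dx.
Compute u'(x) = 3.
Then u(x)^2 = 9*x**2 - 18*x + 9 and u'(x)^2 = 9.
Integrate each monomial from 0 to 3 using ∫_0^3 c·x^n dx = c·3^(n+1)/(n+1):
  ∫_0^3 u(x)^2 dx = ∫_0^3 (9*x^2 - 18*x + 9) dx. Term by term:
    ∫_0^3 9*x^2 dx = 81;  ∫_0^3 -18*x dx = -81;  ∫_0^3 9 dx = 27.
  Sum: 81 − 81 + 27 = 27.
  ∫_0^3 u'(x)^2 dx = ∫_0^3 (9) dx. Term by term:
    ∫_0^3 9 dx = 27.
Adding: ||u||_{H^1}^2 = 27 + 27 = 54.


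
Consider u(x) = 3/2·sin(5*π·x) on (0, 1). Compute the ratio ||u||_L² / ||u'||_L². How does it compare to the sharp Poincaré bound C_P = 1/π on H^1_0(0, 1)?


||u||_L² / ||u'||_L² = 1/(5*π) < C_P = 1/π.

u(x) = 3/2·sin(5*π·x), so u'(x) = 15*π*cos(5*π*x)/2.
Writing u(x) = A·sin(kπx/L) with A = 3/2 and k = 5, use ∫_0^L sin²(kπx/L) dx = L/2 and ∫_0^L cos²(kπx/L) dx = L/2.
u² = 9/4·sin²(5*π·x) and (u')² = 225*π^2/4·cos²(5*π·x), and each of sin², cos² integrates to L/2 = 1/2 over (0, 1).
∫_0^1 u² dx = 9/8, so ||u||_L² = 3*sqrt(2)/4.
∫_0^1 (u')² dx = 225*π^2/8, so ||u'||_L² = 15*sqrt(2)*π/4.
Ratio ||u||_L² / ||u'||_L² = 1/(5*π).
Sharp Poincaré constant on H^1_0(0, 1) is C_P = L/π = 1/π, achieved by sin(π·x).
This is the k = 5 harmonic; the ratio L/(kπ) is strictly less than C_P = L/π, consistent with the sharp inequality ||u||_L² ≤ C_P ||u'||_L².


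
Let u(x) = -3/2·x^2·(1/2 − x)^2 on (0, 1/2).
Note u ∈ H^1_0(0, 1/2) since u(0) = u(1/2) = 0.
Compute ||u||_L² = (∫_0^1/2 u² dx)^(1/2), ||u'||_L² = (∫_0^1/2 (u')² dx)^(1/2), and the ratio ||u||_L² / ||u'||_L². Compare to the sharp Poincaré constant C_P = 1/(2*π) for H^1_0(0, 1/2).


||u||_L² / ||u'||_L² = sqrt(3)/12 < C_P = 1/(2*π).

u(x) = -3/2·x^2·(1/2 − x)^2, so u'(x) = 3*x*(-8*x^2 + 6*x - 1)/4.
u(x) = -3/2·x^2·(1/2 − x)^2 vanishes at x = 0 and x = 1/2, so u ∈ H^1_0(0, 1/2). Differentiate via the product rule and integrate the resulting polynomials term by term.
  ∫_0^1/2 u² dx = ∫_0^1/2 (9*x^8/4 - 9*x^7/2 + 27*x^6/8 - 9*x^5/8 + 9*x^4/64) dx. Term by term:
    ∫_0^1/2 9*x^8/4 dx = 1/2048;  ∫_0^1/2 -9*x^7/2 dx = -9/4096;  ∫_0^1/2 27*x^6/8 dx = 27/7168;
    ∫_0^1/2 -9*x^5/8 dx = -3/1024;  ∫_0^1/2 9*x^4/64 dx = 9/10240.
  Sum: 1/2048 − 9/4096 + 27/7168 − 3/1024 + 9/10240 = 1/143360.
  ∫_0^1/2 (u')² dx = ∫_0^1/2 (36*x^6 - 54*x^5 + 117*x^4/4 - 27*x^3/4 + 9*x^2/16) dx. Term by term:
    ∫_0^1/2 36*x^6 dx = 9/224;  ∫_0^1/2 -54*x^5 dx = -9/64;  ∫_0^1/2 117*x^4/4 dx = 117/640;
    ∫_0^1/2 -27*x^3/4 dx = -27/256;  ∫_0^1/2 9*x^2/16 dx = 3/128.
  Sum: 9/224 − 9/64 + 117/640 − 27/256 + 3/128 = 3/8960.
∫_0^1/2 u² dx = 1/143360, so ||u||_L² = sqrt(35)/2240.
∫_0^1/2 (u')² dx = 3/8960, so ||u'||_L² = sqrt(105)/560.
Ratio ||u||_L² / ||u'||_L² = sqrt(3)/12.
Sharp Poincaré constant on H^1_0(0, 1/2) is C_P = L/π = 1/(2*π), achieved by sin(2*π·x).
A polynomial bump cannot attain the sharp Poincaré constant (only the first sine eigenfunction does), so the ratio is strictly less than C_P, consistent with ||u||_L² ≤ C_P ||u'||_L².


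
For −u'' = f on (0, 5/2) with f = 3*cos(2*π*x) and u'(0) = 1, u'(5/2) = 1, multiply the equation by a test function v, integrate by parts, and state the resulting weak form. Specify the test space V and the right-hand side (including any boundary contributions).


V = H^1(0, 5/2) (v unrestricted at boundary; u is determined up to an additive constant); weak form: ∫_0^5/2 u'v' dx = ∫_0^5/2 (3*cos(2*π*x)) v dx + v(5/2) − v(0) for all v ∈ V.

Multiply both sides by a test function v and integrate from 0 to 5/2:
  ∫_0^5/2 −u''(x) v(x) dx = ∫_0^5/2 f(x) v(x) dx.
Integrate the LHS by parts once:
  ∫_0^5/2 −u'' v dx = −[u'(x) v(x)]_0^5/2 + ∫_0^5/2 u'(x) v'(x) dx.
Thus ∫_0^5/2 u'(x) v'(x) dx = ∫_0^5/2 f(x) v(x) dx + [u'(x) v(x)]_0^5/2.
Choose V so that boundary terms are either known or forced to vanish.
u has inhomogeneous Neumann u'(0) = 1, u'(5/2) = 1. [u' v]_0^5/2 = (1)·v(5/2) − (1)·v(0) = v(5/2) − v(0). Take V = H^1(0, 5/2); boundary term becomes part of RHS.
Weak formulation: find u (satisfying any essential BC) such that ∫_0^5/2 u'(x) v'(x) dx = ∫_0^5/2 f v dx + v(5/2) − v(0) for all v ∈ V (Neumann data are natural BCs: they enter the RHS as boundary terms).
Substituting f(x) = 3*cos(2*π*x), the right-hand side is ∫_0^5/2 (3*cos(2*π*x)) v dx + v(5/2) − v(0).
Compatibility check (pure Neumann): taking v ≡ 1 ∈ V gives 0 = ∫_0^5/2 f dx + (1) − (1), i.e. ∫_0^5/2 f dx must equal u'(0) − u'(5/2) = 0. Indeed ∫_0^5/2 (3*cos(2*π*x)) dx = 0, so the data are compatible. The solution is then unique only up to an additive constant (fix it e.g. by requiring ∫_0^5/2 u dx = 0).


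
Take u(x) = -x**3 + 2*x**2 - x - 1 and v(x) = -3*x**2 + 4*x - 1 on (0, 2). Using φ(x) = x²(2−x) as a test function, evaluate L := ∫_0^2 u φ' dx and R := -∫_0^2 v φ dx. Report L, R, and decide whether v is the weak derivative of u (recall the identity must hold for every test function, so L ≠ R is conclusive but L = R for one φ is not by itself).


LHS = 4/3, RHS = 4/3. Yes, v = u' weakly.

u(x) = -x**3 + 2*x**2 - x - 1, classical derivative u'(x) = -3*x**2 + 4*x - 1.
φ(x) = x²(2−x), so φ'(x) = x*(4 - 3*x).
Note φ(0) = φ(2) = 0, so the boundary term u·φ vanishes.
LHS = ∫_0^2 u(x) φ'(x) dx = ∫_0^2 (3*x^5 - 10*x^4 + 11*x^3 - x^2 - 4*x) dx. Term by term:
  ∫_0^2 3*x^5 dx = 32;  ∫_0^2 -10*x^4 dx = -64;  ∫_0^2 11*x^3 dx = 44;
  ∫_0^2 -x^2 dx = -8/3;  ∫_0^2 -4*x dx = -8.
Sum: 32 − 64 + 44 − 8/3 − 8 = 4/3.
So LHS = 4/3.
∫_0^2 v(x) φ(x) dx = ∫_0^2 (3*x^5 - 10*x^4 + 9*x^3 - 2*x^2) dx. Term by term:
  ∫_0^2 3*x^5 dx = 32;  ∫_0^2 -10*x^4 dx = -64;  ∫_0^2 9*x^3 dx = 36;
  ∫_0^2 -2*x^2 dx = -16/3.
Sum: 32 − 64 + 36 − 16/3 = -4/3.
So RHS = -∫_0^2 v(x) φ(x) dx = 4/3.
LHS = RHS, so the identity holds for this test φ.
Moreover u is smooth here and v(x) = u'(x) = -3*x**2 + 4*x - 1 pointwise, so the identity holds for every test function. Hence v is the weak derivative of u.


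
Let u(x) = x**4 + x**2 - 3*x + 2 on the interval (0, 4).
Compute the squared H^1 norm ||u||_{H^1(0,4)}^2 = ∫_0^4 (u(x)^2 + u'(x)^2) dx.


||u||_{H^1}^2 = 21975932/315

The H^1 norm (squared) on an interval (0, L) is
  ||u||_{H^1}^2 = ∫_0^L u(x)^2 dx + ∫_0^L u'(x)^2 dx.
Compute u'(x) = 4*x**3 + 2*x - 3.
Then u(x)^2 = x**8 + 2*x**6 - 6*x**5 + 5*x**4 - 6*x**3 + 13*x**2 - 12*x + 4 and u'(x)^2 = 16*x**6 + 16*x**4 - 24*x**3 + 4*x**2 - 12*x + 9.
Integrate each monomial from 0 to 4 using ∫_0^4 c·x^n dx = c·4^(n+1)/(n+1):
  ∫_0^4 u(x)^2 dx = ∫_0^4 (x^8 + 2*x^6 - 6*x^5 + 5*x^4 - 6*x^3 + 13*x^2 - 12*x + 4) dx. Term by term:
    ∫_0^4 x^8 dx = 262144/9;  ∫_0^4 2*x^6 dx = 32768/7;  ∫_0^4 -6*x^5 dx = -4096;
    ∫_0^4 5*x^4 dx = 1024;  ∫_0^4 -6*x^3 dx = -384;  ∫_0^4 13*x^2 dx = 832/3;
    ∫_0^4 -12*x dx = -96;  ∫_0^4 4 dx = 16.
  Sum: 262144/9 + 32768/7 − 4096 + 1024 − 384 + 832/3 − 96 + 16 = 1924624/63.
  ∫_0^4 u'(x)^2 dx = ∫_0^4 (16*x^6 + 16*x^4 - 24*x^3 + 4*x^2 - 12*x + 9) dx. Term by term:
    ∫_0^4 16*x^6 dx = 262144/7;  ∫_0^4 16*x^4 dx = 16384/5;  ∫_0^4 -24*x^3 dx = -1536;
    ∫_0^4 4*x^2 dx = 256/3;  ∫_0^4 -12*x dx = -96;  ∫_0^4 9 dx = 36.
  Sum: 262144/7 + 16384/5 − 1536 + 256/3 − 96 + 36 = 4117604/105.
Adding: ||u||_{H^1}^2 = 1924624/63 + 4117604/105 = 21975932/315.


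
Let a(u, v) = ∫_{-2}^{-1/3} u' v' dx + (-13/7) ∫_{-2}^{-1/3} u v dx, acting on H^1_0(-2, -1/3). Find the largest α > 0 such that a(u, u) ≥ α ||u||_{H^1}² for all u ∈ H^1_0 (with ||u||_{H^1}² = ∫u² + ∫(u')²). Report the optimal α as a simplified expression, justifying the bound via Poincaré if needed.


α = (-325 + 63*π^2)/(7*(25 + 9*π^2))

Coercivity of a(·,·) on H^1_0(-2, -1/3) means a(u, u) ≥ α ||u||_{H^1}² for every u ∈ H^1_0.
The interval has length L = 5/3, and Poincaré/coercivity depend only on L. Here a(u, u) = ∫(u')² + (-13/7)·∫u².
Here c = -13/7 < 0 with |c| < (π/L)² = 9*π^2/25, so coercivity still holds. The condition a(u,u) ≥ α||u||_{H^1}² reads (1−α)∫(u')² ≥ (α−c)∫u². Any admissible α is ≤ 1 (rapidly oscillating u have ∫u²/∫(u')² → 0), and α = 1 would force 0 ≥ (1−c)∫u², impossible since c < 1; so 1−α > 0. By the sharp Poincaré inequality on H^1_0 of an interval of length L, ∫(u')² ≥ (π/L)²∫u² with equality for the first sine mode sin(π(x−x₀)/L) (x₀ the left endpoint), so the inequality holds for all u iff (1−α)(π/L)² ≥ α − c, i.e. α ≤ ((π/L)² + c)/((π/L)² + 1) = (1 + c(L/π)²)/(1 + (L/π)²). (Direct route, valid since c ≤ 0: Poincaré gives c∫u² ≥ c(L/π)²∫(u')², so a(u,u) ≥ (1 + c(L/π)²)∫(u')², while ||u||_{H^1}² ≤ (1 + (L/π)²)∫(u')²; dividing yields the same α.) With (π/L)² = 9*π^2/25 and c = -13/7, the largest admissible constant is α = ((π/L)² + c)/((π/L)² + 1).
Simplifying, α = (-325 + 63*π^2)/(7*(25 + 9*π^2)).


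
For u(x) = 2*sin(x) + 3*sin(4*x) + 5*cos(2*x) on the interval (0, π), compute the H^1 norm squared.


||u||_{H^1(0,π)}^2 = -200/3 + 143*π

u'(x) = -10*sin(2*x) + 2*cos(x) + 12*cos(4*x).
Expand u² and (u')² and integrate term by term on (0, π), using: for integers n ≥ 1, ∫_0^π sin²(nx) dx = ∫_0^π cos²(nx) dx = π/2; for n ≠ n', ∫_0^π sin(nx)sin(n'x) dx = ∫_0^π cos(nx)cos(n'x) dx = 0; and by product-to-sum, ∫_0^π sin(nx)cos(n'x) dx = ½∫_0^π [sin((n+n')x) + sin((n−n')x)] dx, which is 0 when n+n' is even and 2n/(n²−n'²) when n+n' is odd (it need not vanish on (0, π)).
  u² squared terms: (2)²·∫sin(x)² dx = 4·π/2 = 2*π;  (3)²·∫sin(4x)² dx = 9·π/2 = 9*π/2;  (5)²·∫cos(2x)² dx = 25·π/2 = 25*π/2.
  u² cross terms: 2·(2)·(3)·∫sin(x)·sin(4x) dx = 12·(0) = 0;  2·(2)·(5)·∫sin(x)·cos(2x) dx = 20·(-2/3) = -40/3;  2·(3)·(5)·∫sin(4x)·cos(2x) dx = 30·(0) = 0.
  So ∫_0^π u² dx = 2*π + 9*π/2 + 25*π/2 + 0 − 40/3 + 0 = -40/3 + 19*π.
  (u')² squared terms: (-10)²·∫sin(2x)² dx = 100·π/2 = 50*π;  (2)²·∫cos(x)² dx = 4·π/2 = 2*π;  (12)²·∫cos(4x)² dx = 144·π/2 = 72*π.
  (u')² cross terms: 2·(-10)·(2)·∫sin(2x)·cos(x) dx = -40·(4/3) = -160/3;  2·(-10)·(12)·∫sin(2x)·cos(4x) dx = -240·(0) = 0;  2·(2)·(12)·∫cos(x)·cos(4x) dx = 48·(0) = 0.
  So ∫_0^π (u')² dx = 50*π + 2*π + 72*π − 160/3 + 0 + 0 = -160/3 + 124*π.
||u||_{H^1}^2 = (-40/3 + 19*π) + (-160/3 + 124*π) = -200/3 + 143*π.


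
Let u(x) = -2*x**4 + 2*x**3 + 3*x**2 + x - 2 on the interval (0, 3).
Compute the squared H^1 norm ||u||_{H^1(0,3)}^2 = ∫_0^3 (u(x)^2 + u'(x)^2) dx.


||u||_{H^1}^2 = 85731/10

The H^1 norm (squared) on an interval (0, L) is
  ||u||_{H^1}^2 = ∫_0^L u(x)^2 dx + ∫_0^L u'(x)^2 dx.
Compute u'(x) = -8*x**3 + 6*x**2 + 6*x + 1.
Then u(x)^2 = 4*x**8 - 8*x**7 - 8*x**6 + 8*x**5 + 21*x**4 - 2*x**3 - 11*x**2 - 4*x + 4 and u'(x)^2 = 64*x**6 - 96*x**5 - 60*x**4 + 56*x**3 + 48*x**2 + 12*x + 1.
Integrate each monomial from 0 to 3 using ∫_0^3 c·x^n dx = c·3^(n+1)/(n+1):
  ∫_0^3 u(x)^2 dx = ∫_0^3 (4*x^8 - 8*x^7 - 8*x^6 + 8*x^5 + 21*x^4 - 2*x^3 - 11*x^2 - 4*x + 4) dx. Term by term:
    ∫_0^3 4*x^8 dx = 8748;  ∫_0^3 -8*x^7 dx = -6561;  ∫_0^3 -8*x^6 dx = -17496/7;
    ∫_0^3 8*x^5 dx = 972;  ∫_0^3 21*x^4 dx = 5103/5;  ∫_0^3 -2*x^3 dx = -81/2;
    ∫_0^3 -11*x^2 dx = -99;  ∫_0^3 -4*x dx = -18;  ∫_0^3 4 dx = 12.
  Sum: 8748 − 6561 − 17496/7 + 972 + 5103/5 − 81/2 − 99 − 18 + 12 = 107427/70.
  ∫_0^3 u'(x)^2 dx = ∫_0^3 (64*x^6 - 96*x^5 - 60*x^4 + 56*x^3 + 48*x^2 + 12*x + 1) dx. Term by term:
    ∫_0^3 64*x^6 dx = 139968/7;  ∫_0^3 -96*x^5 dx = -11664;  ∫_0^3 -60*x^4 dx = -2916;
    ∫_0^3 56*x^3 dx = 1134;  ∫_0^3 48*x^2 dx = 432;  ∫_0^3 12*x dx = 54;
    ∫_0^3 1 dx = 3.
  Sum: 139968/7 − 11664 − 2916 + 1134 + 432 + 54 + 3 = 49269/7.
Adding: ||u||_{H^1}^2 = 107427/70 + 49269/7 = 85731/10.


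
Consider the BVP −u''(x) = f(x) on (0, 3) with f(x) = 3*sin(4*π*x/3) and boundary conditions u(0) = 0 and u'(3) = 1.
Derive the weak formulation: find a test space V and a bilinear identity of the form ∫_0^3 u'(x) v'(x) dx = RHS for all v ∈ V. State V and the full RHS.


V = {v ∈ H^1(0, 3) : v(0) = 0} (test functions vanish at x = 0 where u is specified); weak form: ∫_0^3 u'v' dx = ∫_0^3 (3*sin(4*π*x/3)) v dx + v(3) for all v ∈ V.

Multiply both sides by a test function v and integrate from 0 to 3:
  ∫_0^3 −u''(x) v(x) dx = ∫_0^3 f(x) v(x) dx.
Integrate the LHS by parts once:
  ∫_0^3 −u'' v dx = −[u'(x) v(x)]_0^3 + ∫_0^3 u'(x) v'(x) dx.
Thus ∫_0^3 u'(x) v'(x) dx = ∫_0^3 f(x) v(x) dx + [u'(x) v(x)]_0^3.
Choose V so that boundary terms are either known or forced to vanish.
Mixed BC: u(0) = 0 (Dirichlet) and u'(3) = 1 (Neumann). Define V = {v ∈ H^1(0, 3) : v(0) = 0}. Then [u' v]_0^3 = u'(3)·v(3) − u'(0)·0 = v(3).
Weak formulation: find u (satisfying any essential BC) such that ∫_0^3 u'(x) v'(x) dx = ∫_0^3 f v dx + v(3) for all v ∈ V (Dirichlet at 0 absorbed into V; Neumann datum at x = 3 contributes the boundary term).
Substituting f(x) = 3*sin(4*π*x/3), the right-hand side is ∫_0^3 (3*sin(4*π*x/3)) v dx + v(3).


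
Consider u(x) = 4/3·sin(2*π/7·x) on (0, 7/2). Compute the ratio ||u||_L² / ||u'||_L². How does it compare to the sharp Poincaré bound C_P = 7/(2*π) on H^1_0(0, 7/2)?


||u||_L² / ||u'||_L² = 7/(2*π) = C_P.

u(x) = 4/3·sin(2*π/7·x), so u'(x) = 8*π*cos(2*π*x/7)/21.
Writing u(x) = A·sin(kπx/L) with A = 4/3 and k = 1, use ∫_0^L sin²(kπx/L) dx = L/2 and ∫_0^L cos²(kπx/L) dx = L/2.
u² = 16/9·sin²(2*π/7·x) and (u')² = 64*π^2/441·cos²(2*π/7·x), and each of sin², cos² integrates to L/2 = 7/4 over (0, 7/2).
∫_0^7/2 u² dx = 28/9, so ||u||_L² = 2*sqrt(7)/3.
∫_0^7/2 (u')² dx = 16*π^2/63, so ||u'||_L² = 4*sqrt(7)*π/21.
Ratio ||u||_L² / ||u'||_L² = 7/(2*π).
Sharp Poincaré constant on H^1_0(0, 7/2) is C_P = L/π = 7/(2*π), achieved by sin(2*π/7·x).
This is the k = 1 eigenfunction (up to amplitude), so the ratio equals the sharp Poincaré constant exactly.


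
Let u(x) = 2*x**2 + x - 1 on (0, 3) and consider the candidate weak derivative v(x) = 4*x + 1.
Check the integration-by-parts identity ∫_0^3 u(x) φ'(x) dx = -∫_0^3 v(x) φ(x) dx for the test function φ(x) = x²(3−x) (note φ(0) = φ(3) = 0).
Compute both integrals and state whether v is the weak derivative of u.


LHS = -1107/20, RHS = -1107/20. Yes, v = u' weakly.

u(x) = 2*x**2 + x - 1, classical derivative u'(x) = 4*x + 1.
φ(x) = x²(3−x), so φ'(x) = 3*x*(2 - x).
Note φ(0) = φ(3) = 0, so the boundary term u·φ vanishes.
LHS = ∫_0^3 u(x) φ'(x) dx = ∫_0^3 (-6*x^4 + 9*x^3 + 9*x^2 - 6*x) dx. Term by term:
  ∫_0^3 -6*x^4 dx = -1458/5;  ∫_0^3 9*x^3 dx = 729/4;  ∫_0^3 9*x^2 dx = 81;
  ∫_0^3 -6*x dx = -27.
Sum: -1458/5 + 729/4 + 81 − 27 = -1107/20.
So LHS = -1107/20.
∫_0^3 v(x) φ(x) dx = ∫_0^3 (-4*x^4 + 11*x^3 + 3*x^2) dx. Term by term:
  ∫_0^3 -4*x^4 dx = -972/5;  ∫_0^3 11*x^3 dx = 891/4;  ∫_0^3 3*x^2 dx = 27.
Sum: -972/5 + 891/4 + 27 = 1107/20.
So RHS = -∫_0^3 v(x) φ(x) dx = -1107/20.
LHS = RHS, so the identity holds for this test φ.
Moreover u is smooth here and v(x) = u'(x) = 4*x + 1 pointwise, so the identity holds for every test function. Hence v is the weak derivative of u.


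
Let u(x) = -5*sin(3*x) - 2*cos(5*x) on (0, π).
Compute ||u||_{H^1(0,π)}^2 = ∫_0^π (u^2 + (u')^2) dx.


||u||_{H^1(0,π)}^2 = 177*π

u'(x) = 10*sin(5*x) - 15*cos(3*x).
Expand u² and (u')² and integrate term by term on (0, π), using: for integers n ≥ 1, ∫_0^π sin²(nx) dx = ∫_0^π cos²(nx) dx = π/2; for n ≠ n', ∫_0^π sin(nx)sin(n'x) dx = ∫_0^π cos(nx)cos(n'x) dx = 0; and by product-to-sum, ∫_0^π sin(nx)cos(n'x) dx = ½∫_0^π [sin((n+n')x) + sin((n−n')x)] dx, which is 0 when n+n' is even and 2n/(n²−n'²) when n+n' is odd (it need not vanish on (0, π)).
  u² squared terms: (-5)²·∫sin(3x)² dx = 25·π/2 = 25*π/2;  (-2)²·∫cos(5x)² dx = 4·π/2 = 2*π.
  u² cross terms: 2·(-5)·(-2)·∫sin(3x)·cos(5x) dx = 20·(0) = 0.
  So ∫_0^π u² dx = 25*π/2 + 2*π + 0 = 29*π/2.
  (u')² squared terms: (-15)²·∫cos(3x)² dx = 225·π/2 = 225*π/2;  (10)²·∫sin(5x)² dx = 100·π/2 = 50*π.
  (u')² cross terms: 2·(-15)·(10)·∫cos(3x)·sin(5x) dx = -300·(0) = 0.
  So ∫_0^π (u')² dx = 225*π/2 + 50*π + 0 = 325*π/2.
||u||_{H^1}^2 = (29*π/2) + (325*π/2) = 177*π.


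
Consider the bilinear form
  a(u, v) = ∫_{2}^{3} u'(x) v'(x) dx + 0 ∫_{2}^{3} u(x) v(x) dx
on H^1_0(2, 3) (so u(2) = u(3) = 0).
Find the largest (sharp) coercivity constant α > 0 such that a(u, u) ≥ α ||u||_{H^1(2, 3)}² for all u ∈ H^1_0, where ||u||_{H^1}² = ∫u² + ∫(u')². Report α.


α = π^2/(1 + π^2)

Coercivity of a(·,·) on H^1_0(2, 3) means a(u, u) ≥ α ||u||_{H^1}² for every u ∈ H^1_0.
The interval has length L = 1, and Poincaré/coercivity depend only on L. Here a(u, u) = ∫(u')² + (0)·∫u².
Here c = 0, so a(u,u) = ∫(u')² alone. The condition a(u,u) ≥ α||u||_{H^1}² reads (1−α)∫(u')² ≥ (α−c)∫u². Any admissible α is ≤ 1 (rapidly oscillating u have ∫u²/∫(u')² → 0), and α = 1 would force 0 ≥ (1−c)∫u², impossible since c < 1; so 1−α > 0. By the sharp Poincaré inequality on H^1_0 of an interval of length L, ∫(u')² ≥ (π/L)²∫u² with equality for the first sine mode sin(π(x−x₀)/L) (x₀ the left endpoint), so the inequality holds for all u iff (1−α)(π/L)² ≥ α − c, i.e. α ≤ ((π/L)² + c)/((π/L)² + 1) = (1 + c(L/π)²)/(1 + (L/π)²). (Direct route, valid since c ≤ 0: Poincaré gives c∫u² ≥ c(L/π)²∫(u')², so a(u,u) ≥ (1 + c(L/π)²)∫(u')², while ||u||_{H^1}² ≤ (1 + (L/π)²)∫(u')²; dividing yields the same α.) With (π/L)² = π^2 and c = 0, the largest admissible constant is α = ((π/L)² + c)/((π/L)² + 1).
Simplifying, α = π^2/(1 + π^2).


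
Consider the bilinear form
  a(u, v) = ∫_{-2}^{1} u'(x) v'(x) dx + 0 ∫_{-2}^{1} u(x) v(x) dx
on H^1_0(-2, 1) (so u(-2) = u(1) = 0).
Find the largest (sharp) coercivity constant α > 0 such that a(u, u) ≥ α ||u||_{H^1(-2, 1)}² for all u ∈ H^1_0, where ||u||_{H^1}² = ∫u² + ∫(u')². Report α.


α = π^2/(9 + π^2)

Coercivity of a(·,·) on H^1_0(-2, 1) means a(u, u) ≥ α ||u||_{H^1}² for every u ∈ H^1_0.
The interval has length L = 3, and Poincaré/coercivity depend only on L. Here a(u, u) = ∫(u')² + (0)·∫u².
Here c = 0, so a(u,u) = ∫(u')² alone. The condition a(u,u) ≥ α||u||_{H^1}² reads (1−α)∫(u')² ≥ (α−c)∫u². Any admissible α is ≤ 1 (rapidly oscillating u have ∫u²/∫(u')² → 0), and α = 1 would force 0 ≥ (1−c)∫u², impossible since c < 1; so 1−α > 0. By the sharp Poincaré inequality on H^1_0 of an interval of length L, ∫(u')² ≥ (π/L)²∫u² with equality for the first sine mode sin(π(x−x₀)/L) (x₀ the left endpoint), so the inequality holds for all u iff (1−α)(π/L)² ≥ α − c, i.e. α ≤ ((π/L)² + c)/((π/L)² + 1) = (1 + c(L/π)²)/(1 + (L/π)²). (Direct route, valid since c ≤ 0: Poincaré gives c∫u² ≥ c(L/π)²∫(u')², so a(u,u) ≥ (1 + c(L/π)²)∫(u')², while ||u||_{H^1}² ≤ (1 + (L/π)²)∫(u')²; dividing yields the same α.) With (π/L)² = π^2/9 and c = 0, the largest admissible constant is α = ((π/L)² + c)/((π/L)² + 1).
Simplifying, α = π^2/(9 + π^2).


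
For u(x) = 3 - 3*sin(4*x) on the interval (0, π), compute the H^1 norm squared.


||u||_{H^1(0,π)}^2 = 171*π/2

u'(x) = -12*cos(4*x).
Expand u² and (u')² and integrate term by term on (0, π), using: for integers n ≥ 1, ∫_0^π sin²(nx) dx = ∫_0^π cos²(nx) dx = π/2; for n ≠ n', ∫_0^π sin(nx)sin(n'x) dx = ∫_0^π cos(nx)cos(n'x) dx = 0; and by product-to-sum, ∫_0^π sin(nx)cos(n'x) dx = ½∫_0^π [sin((n+n')x) + sin((n−n')x)] dx, which is 0 when n+n' is even and 2n/(n²−n'²) when n+n' is odd (it need not vanish on (0, π)). For the constant mode: ∫_0^π 1 dx = π, ∫_0^π cos(nx) dx = 0, ∫_0^π sin(nx) dx = (1−(−1)^n)/n.
  u² squared terms: (3)²·∫1 dx = 9·π = 9*π;  (-3)²·∫sin(4x)² dx = 9·π/2 = 9*π/2.
  u² cross terms: 2·(3)·(-3)·∫1·sin(4x) dx = -18·(0) = 0.
  So ∫_0^π u² dx = 9*π + 9*π/2 + 0 = 27*π/2.
  (u')² squared terms: (-12)²·∫cos(4x)² dx = 144·π/2 = 72*π.
  So ∫_0^π (u')² dx = 72*π.
||u||_{H^1}^2 = (27*π/2) + (72*π) = 171*π/2.


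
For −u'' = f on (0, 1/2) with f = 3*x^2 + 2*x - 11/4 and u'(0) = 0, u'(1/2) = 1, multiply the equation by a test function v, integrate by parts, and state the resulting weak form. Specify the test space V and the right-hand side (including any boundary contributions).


V = H^1(0, 1/2) (v unrestricted at boundary; u is determined up to an additive constant); weak form: ∫_0^1/2 u'v' dx = ∫_0^1/2 (3*x^2 + 2*x - 11/4) v dx + v(1/2) for all v ∈ V.

Multiply both sides by a test function v and integrate from 0 to 1/2:
  ∫_0^1/2 −u''(x) v(x) dx = ∫_0^1/2 f(x) v(x) dx.
Integrate the LHS by parts once:
  ∫_0^1/2 −u'' v dx = −[u'(x) v(x)]_0^1/2 + ∫_0^1/2 u'(x) v'(x) dx.
Thus ∫_0^1/2 u'(x) v'(x) dx = ∫_0^1/2 f(x) v(x) dx + [u'(x) v(x)]_0^1/2.
Choose V so that boundary terms are either known or forced to vanish.
u has inhomogeneous Neumann u'(0) = 0, u'(1/2) = 1. [u' v]_0^1/2 = (1)·v(1/2) − (0)·v(0) = v(1/2). Take V = H^1(0, 1/2); boundary term becomes part of RHS.
Weak formulation: find u (satisfying any essential BC) such that ∫_0^1/2 u'(x) v'(x) dx = ∫_0^1/2 f v dx + v(1/2) for all v ∈ V (Neumann data are natural BCs: they enter the RHS as boundary terms).
Substituting f(x) = 3*x^2 + 2*x - 11/4, the right-hand side is ∫_0^1/2 (3*x^2 + 2*x - 11/4) v dx + v(1/2).
Compatibility check (pure Neumann): taking v ≡ 1 ∈ V gives 0 = ∫_0^1/2 f dx + (1) − (0), i.e. ∫_0^1/2 f dx must equal u'(0) − u'(1/2) = -1. Indeed ∫_0^1/2 (3*x^2 + 2*x - 11/4) dx = -1, so the data are compatible. The solution is then unique only up to an additive constant (fix it e.g. by requiring ∫_0^1/2 u dx = 0).


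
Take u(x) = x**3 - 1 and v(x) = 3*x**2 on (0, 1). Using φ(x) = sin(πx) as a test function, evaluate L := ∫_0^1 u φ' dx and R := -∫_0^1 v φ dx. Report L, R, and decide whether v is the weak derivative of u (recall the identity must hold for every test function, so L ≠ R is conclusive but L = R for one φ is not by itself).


LHS = -3/π + 12/π^3, RHS = -3/π + 12/π^3. Yes, v = u' weakly.

u(x) = x**3 - 1, classical derivative u'(x) = 3*x**2.
φ(x) = sin(πx), so φ'(x) = π*cos(π*x).
Note φ(0) = φ(1) = 0, so the boundary term u·φ vanishes.
LHS = ∫_0^1 u(x) φ'(x) dx = ∫_0^1 (π*x^3*cos(π*x) - π*cos(π*x)) dx. Term by term:
  ∫_0^1 -π*cos(π*x) dx = 0;  ∫_0^1 π*x^3*cos(π*x) dx = -3/π + 12/π^3.
Sum: 0 + -3/π + 12/π^3 = -3/π + 12/π^3.
So LHS = -3/π + 12/π^3.
∫_0^1 v(x) φ(x) dx = ∫_0^1 (3*x^2*sin(π*x)) dx. Term by term:
  ∫_0^1 3*x^2*sin(π*x) dx = -12/π^3 + 3/π.
So RHS = -∫_0^1 v(x) φ(x) dx = -3/π + 12/π^3.
LHS = RHS, so the identity holds for this test φ.
Moreover u is smooth here and v(x) = u'(x) = 3*x**2 pointwise, so the identity holds for every test function. Hence v is the weak derivative of u.


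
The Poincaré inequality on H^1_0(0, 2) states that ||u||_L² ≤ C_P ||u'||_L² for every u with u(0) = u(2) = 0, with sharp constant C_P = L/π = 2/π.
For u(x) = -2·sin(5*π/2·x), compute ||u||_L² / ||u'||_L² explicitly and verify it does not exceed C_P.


||u||_L² / ||u'||_L² = 2/(5*π) < C_P = 2/π.

u(x) = -2·sin(5*π/2·x), so u'(x) = -5*π*cos(5*π*x/2).
Writing u(x) = A·sin(kπx/L) with A = -2 and k = 5, use ∫_0^L sin²(kπx/L) dx = L/2 and ∫_0^L cos²(kπx/L) dx = L/2.
u² = 4·sin²(5*π/2·x) and (u')² = 25*π^2·cos²(5*π/2·x), and each of sin², cos² integrates to L/2 = 1 over (0, 2).
∫_0^2 u² dx = 4, so ||u||_L² = 2.
∫_0^2 (u')² dx = 25*π^2, so ||u'||_L² = 5*π.
Ratio ||u||_L² / ||u'||_L² = 2/(5*π).
Sharp Poincaré constant on H^1_0(0, 2) is C_P = L/π = 2/π, achieved by sin(π/2·x).
This is the k = 5 harmonic; the ratio L/(kπ) is strictly less than C_P = L/π, consistent with the sharp inequality ||u||_L² ≤ C_P ||u'||_L².


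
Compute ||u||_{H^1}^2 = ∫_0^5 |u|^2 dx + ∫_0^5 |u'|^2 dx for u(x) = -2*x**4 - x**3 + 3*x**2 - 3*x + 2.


||u||_{H^1}^2 = 110031920/63

The H^1 norm (squared) on an interval (0, L) is
  ||u||_{H^1}^2 = ∫_0^L u(x)^2 dx + ∫_0^L u'(x)^2 dx.
Compute u'(x) = -8*x**3 - 3*x**2 + 6*x - 3.
Then u(x)^2 = 4*x**8 + 4*x**7 - 11*x**6 + 6*x**5 + 7*x**4 - 22*x**3 + 21*x**2 - 12*x + 4 and u'(x)^2 = 64*x**6 + 48*x**5 - 87*x**4 + 12*x**3 + 54*x**2 - 36*x + 9.
Integrate each monomial from 0 to 5 using ∫_0^5 c·x^n dx = c·5^(n+1)/(n+1):
  ∫_0^5 u(x)^2 dx = ∫_0^5 (4*x^8 + 4*x^7 - 11*x^6 + 6*x^5 + 7*x^4 - 22*x^3 + 21*x^2 - 12*x + 4) dx. Term by term:
    ∫_0^5 4*x^8 dx = 7812500/9;  ∫_0^5 4*x^7 dx = 390625/2;  ∫_0^5 -11*x^6 dx = -859375/7;
    ∫_0^5 6*x^5 dx = 15625;  ∫_0^5 7*x^4 dx = 4375;  ∫_0^5 -22*x^3 dx = -6875/2;
    ∫_0^5 21*x^2 dx = 875;  ∫_0^5 -12*x dx = -150;  ∫_0^5 4 dx = 20.
  Sum: 7812500/9 + 390625/2 − 859375/7 + 15625 + 4375 − 6875/2 + 875 − 150 + 20 = 60348185/63.
  ∫_0^5 u'(x)^2 dx = ∫_0^5 (64*x^6 + 48*x^5 - 87*x^4 + 12*x^3 + 54*x^2 - 36*x + 9) dx. Term by term:
    ∫_0^5 64*x^6 dx = 5000000/7;  ∫_0^5 48*x^5 dx = 125000;  ∫_0^5 -87*x^4 dx = -54375;
    ∫_0^5 12*x^3 dx = 1875;  ∫_0^5 54*x^2 dx = 2250;  ∫_0^5 -36*x dx = -450;
    ∫_0^5 9 dx = 45.
  Sum: 5000000/7 + 125000 − 54375 + 1875 + 2250 − 450 + 45 = 5520415/7.
Adding: ||u||_{H^1}^2 = 60348185/63 + 5520415/7 = 110031920/63.


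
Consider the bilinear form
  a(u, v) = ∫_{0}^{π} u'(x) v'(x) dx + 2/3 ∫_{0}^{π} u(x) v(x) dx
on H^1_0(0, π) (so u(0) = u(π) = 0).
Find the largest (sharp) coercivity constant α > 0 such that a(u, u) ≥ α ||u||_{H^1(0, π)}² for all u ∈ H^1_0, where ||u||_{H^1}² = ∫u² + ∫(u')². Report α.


α = 5/6

Coercivity of a(·,·) on H^1_0(0, π) means a(u, u) ≥ α ||u||_{H^1}² for every u ∈ H^1_0.
The interval has length L = π, and Poincaré/coercivity depend only on L. Here a(u, u) = ∫(u')² + (2/3)·∫u².
Here 0 < c = 2/3 < 1. The condition a(u,u) ≥ α||u||_{H^1}² reads (1−α)∫(u')² ≥ (α−c)∫u². Any admissible α is ≤ 1 (rapidly oscillating u have ∫u²/∫(u')² → 0), and α = 1 would force 0 ≥ (1−c)∫u², impossible since c < 1; so 1−α > 0. By the sharp Poincaré inequality on H^1_0 of an interval of length L, ∫(u')² ≥ (π/L)²∫u² with equality for the first sine mode sin(π(x−x₀)/L) (x₀ the left endpoint), so the inequality holds for all u iff (1−α)(π/L)² ≥ α − c, i.e. α ≤ ((π/L)² + c)/((π/L)² + 1) = (1 + c(L/π)²)/(1 + (L/π)²). With (π/L)² = 1 and c = 2/3, the largest admissible constant is α = ((π/L)² + c)/((π/L)² + 1).
Simplifying, α = 5/6.


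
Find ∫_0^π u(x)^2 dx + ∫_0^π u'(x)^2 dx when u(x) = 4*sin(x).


||u||_{H^1(0,π)}^2 = 16*π

u'(x) = 4*cos(x).
Expand u² and (u')² and integrate term by term on (0, π), using: for integers n ≥ 1, ∫_0^π sin²(nx) dx = ∫_0^π cos²(nx) dx = π/2; for n ≠ n', ∫_0^π sin(nx)sin(n'x) dx = ∫_0^π cos(nx)cos(n'x) dx = 0; and by product-to-sum, ∫_0^π sin(nx)cos(n'x) dx = ½∫_0^π [sin((n+n')x) + sin((n−n')x)] dx, which is 0 when n+n' is even and 2n/(n²−n'²) when n+n' is odd (it need not vanish on (0, π)).
  u² squared terms: (4)²·∫sin(x)² dx = 16·π/2 = 8*π.
  So ∫_0^π u² dx = 8*π.
  (u')² squared terms: (4)²·∫cos(x)² dx = 16·π/2 = 8*π.
  So ∫_0^π (u')² dx = 8*π.
||u||_{H^1}^2 = (8*π) + (8*π) = 16*π.


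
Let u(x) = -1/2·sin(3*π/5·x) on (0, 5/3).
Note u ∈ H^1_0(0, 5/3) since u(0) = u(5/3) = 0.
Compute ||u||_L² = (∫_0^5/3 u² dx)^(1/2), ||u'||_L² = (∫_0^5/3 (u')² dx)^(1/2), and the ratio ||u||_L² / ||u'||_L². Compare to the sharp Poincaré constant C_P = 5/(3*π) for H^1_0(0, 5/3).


||u||_L² / ||u'||_L² = 5/(3*π) = C_P.

u(x) = -1/2·sin(3*π/5·x), so u'(x) = -3*π*cos(3*π*x/5)/10.
Writing u(x) = A·sin(kπx/L) with A = -1/2 and k = 1, use ∫_0^L sin²(kπx/L) dx = L/2 and ∫_0^L cos²(kπx/L) dx = L/2.
u² = 1/4·sin²(3*π/5·x) and (u')² = 9*π^2/100·cos²(3*π/5·x), and each of sin², cos² integrates to L/2 = 5/6 over (0, 5/3).
∫_0^5/3 u² dx = 5/24, so ||u||_L² = sqrt(30)/12.
∫_0^5/3 (u')² dx = 3*π^2/40, so ||u'||_L² = sqrt(30)*π/20.
Ratio ||u||_L² / ||u'||_L² = 5/(3*π).
Sharp Poincaré constant on H^1_0(0, 5/3) is C_P = L/π = 5/(3*π), achieved by sin(3*π/5·x).
This is the k = 1 eigenfunction (up to amplitude), so the ratio equals the sharp Poincaré constant exactly.


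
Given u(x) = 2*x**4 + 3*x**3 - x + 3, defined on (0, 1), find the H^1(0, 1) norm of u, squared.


||u||_{H^1}^2 = 17306/315

The H^1 norm (squared) on an interval (0, L) is
  ||u||_{H^1}^2 = ∫_0^L u(x)^2 dx + ∫_0^L u'(x)^2 dx.
Compute u'(x) = 8*x**3 + 9*x**2 - 1.
Then u(x)^2 = 4*x**8 + 12*x**7 + 9*x**6 - 4*x**5 + 6*x**4 + 18*x**3 + x**2 - 6*x + 9 and u'(x)^2 = 64*x**6 + 144*x**5 + 81*x**4 - 16*x**3 - 18*x**2 + 1.
Integrate each monomial from 0 to 1 using ∫_0^1 c·x^n dx = c·1^(n+1)/(n+1):
  ∫_0^1 u(x)^2 dx = ∫_0^1 (4*x^8 + 12*x^7 + 9*x^6 - 4*x^5 + 6*x^4 + 18*x^3 + x^2 - 6*x + 9) dx. Term by term:
    ∫_0^1 4*x^8 dx = 4/9;  ∫_0^1 12*x^7 dx = 3/2;  ∫_0^1 9*x^6 dx = 9/7;
    ∫_0^1 -4*x^5 dx = -2/3;  ∫_0^1 6*x^4 dx = 6/5;  ∫_0^1 18*x^3 dx = 9/2;
    ∫_0^1 x^2 dx = 1/3;  ∫_0^1 -6*x dx = -3;  ∫_0^1 9 dx = 9.
  Sum: 4/9 + 3/2 + 9/7 − 2/3 + 6/5 + 9/2 + 1/3 − 3 + 9 = 4598/315.
  ∫_0^1 u'(x)^2 dx = ∫_0^1 (64*x^6 + 144*x^5 + 81*x^4 - 16*x^3 - 18*x^2 + 1) dx. Term by term:
    ∫_0^1 64*x^6 dx = 64/7;  ∫_0^1 144*x^5 dx = 24;  ∫_0^1 81*x^4 dx = 81/5;
    ∫_0^1 -16*x^3 dx = -4;  ∫_0^1 -18*x^2 dx = -6;  ∫_0^1 1 dx = 1.
  Sum: 64/7 + 24 + 81/5 − 4 − 6 + 1 = 1412/35.
Adding: ||u||_{H^1}^2 = 4598/315 + 1412/35 = 17306/315.


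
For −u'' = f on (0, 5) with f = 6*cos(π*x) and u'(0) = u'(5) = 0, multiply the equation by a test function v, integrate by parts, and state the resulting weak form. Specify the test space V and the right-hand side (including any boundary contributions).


V = H^1(0, 5) (no boundary constraint on v; u is determined up to an additive constant); weak form: ∫_0^5 u'v' dx = ∫_0^5 (6*cos(π*x)) v dx for all v ∈ V.

Multiply both sides by a test function v and integrate from 0 to 5:
  ∫_0^5 −u''(x) v(x) dx = ∫_0^5 f(x) v(x) dx.
Integrate the LHS by parts once:
  ∫_0^5 −u'' v dx = −[u'(x) v(x)]_0^5 + ∫_0^5 u'(x) v'(x) dx.
Thus ∫_0^5 u'(x) v'(x) dx = ∫_0^5 f(x) v(x) dx + [u'(x) v(x)]_0^5.
Choose V so that boundary terms are either known or forced to vanish.
u has homogeneous Neumann: u'(0) = u'(5) = 0. So [u' v]_0^5 = 0·v(5) − 0·v(0) = 0 for any v; take V = H^1(0, 5).
Weak formulation: find u (satisfying any essential BC) such that ∫_0^5 u'(x) v'(x) dx = ∫_0^5 f v dx for all v ∈ V (homogeneous Neumann, so boundary terms vanish).
Substituting f(x) = 6*cos(π*x), the right-hand side is ∫_0^5 (6*cos(π*x)) v dx.
Compatibility check (pure Neumann): taking v ≡ 1 ∈ V gives 0 = ∫_0^5 f dx + (0) − (0), i.e. ∫_0^5 f dx must equal u'(0) − u'(5) = 0. Indeed ∫_0^5 (6*cos(π*x)) dx = 0, so the data are compatible. The solution is then unique only up to an additive constant (fix it e.g. by requiring ∫_0^5 u dx = 0).


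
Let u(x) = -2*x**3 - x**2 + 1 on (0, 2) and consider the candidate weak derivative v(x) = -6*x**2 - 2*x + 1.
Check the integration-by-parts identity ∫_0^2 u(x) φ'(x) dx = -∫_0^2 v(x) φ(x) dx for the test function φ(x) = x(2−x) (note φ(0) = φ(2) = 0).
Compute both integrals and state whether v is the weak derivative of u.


LHS = 184/15, RHS = 164/15. No, v is not the weak derivative of u.

u(x) = -2*x**3 - x**2 + 1, classical derivative u'(x) = -6*x**2 - 2*x.
φ(x) = x(2−x), so φ'(x) = 2 - 2*x.
Note φ(0) = φ(2) = 0, so the boundary term u·φ vanishes.
LHS = ∫_0^2 u(x) φ'(x) dx = ∫_0^2 (4*x^4 - 2*x^3 - 2*x^2 - 2*x + 2) dx. Term by term:
  ∫_0^2 4*x^4 dx = 128/5;  ∫_0^2 -2*x^3 dx = -8;  ∫_0^2 -2*x^2 dx = -16/3;
  ∫_0^2 -2*x dx = -4;  ∫_0^2 2 dx = 4.
Sum: 128/5 − 8 − 16/3 − 4 + 4 = 184/15.
So LHS = 184/15.
∫_0^2 v(x) φ(x) dx = ∫_0^2 (6*x^4 - 10*x^3 - 5*x^2 + 2*x) dx. Term by term:
  ∫_0^2 6*x^4 dx = 192/5;  ∫_0^2 -10*x^3 dx = -40;  ∫_0^2 -5*x^2 dx = -40/3;
  ∫_0^2 2*x dx = 4.
Sum: 192/5 − 40 − 40/3 + 4 = -164/15.
So RHS = -∫_0^2 v(x) φ(x) dx = 164/15.
LHS − RHS = 4/3 ≠ 0, so the identity fails.
(For a valid weak derivative the identity must hold for EVERY test function, in particular this one. The failure shows v is NOT the weak derivative of u.)
Correct weak derivative would be u'(x) = -6*x**2 - 2*x.


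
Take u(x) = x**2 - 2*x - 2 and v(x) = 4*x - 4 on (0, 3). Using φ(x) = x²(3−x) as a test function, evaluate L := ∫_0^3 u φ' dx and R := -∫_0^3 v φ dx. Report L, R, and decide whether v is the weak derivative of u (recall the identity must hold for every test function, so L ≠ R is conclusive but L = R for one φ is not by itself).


LHS = -54/5, RHS = -108/5. No, v is not the weak derivative of u.

u(x) = x**2 - 2*x - 2, classical derivative u'(x) = 2*x - 2.
φ(x) = x²(3−x), so φ'(x) = 3*x*(2 - x).
Note φ(0) = φ(3) = 0, so the boundary term u·φ vanishes.
LHS = ∫_0^3 u(x) φ'(x) dx = ∫_0^3 (-3*x^4 + 12*x^3 - 6*x^2 - 12*x) dx. Term by term:
  ∫_0^3 -3*x^4 dx = -729/5;  ∫_0^3 12*x^3 dx = 243;  ∫_0^3 -6*x^2 dx = -54;
  ∫_0^3 -12*x dx = -54.
Sum: -729/5 + 243 − 54 − 54 = -54/5.
So LHS = -54/5.
∫_0^3 v(x) φ(x) dx = ∫_0^3 (-4*x^4 + 16*x^3 - 12*x^2) dx. Term by term:
  ∫_0^3 -4*x^4 dx = -972/5;  ∫_0^3 16*x^3 dx = 324;  ∫_0^3 -12*x^2 dx = -108.
Sum: -972/5 + 324 − 108 = 108/5.
So RHS = -∫_0^3 v(x) φ(x) dx = -108/5.
LHS − RHS = 54/5 ≠ 0, so the identity fails.
(For a valid weak derivative the identity must hold for EVERY test function, in particular this one. The failure shows v is NOT the weak derivative of u.)
Correct weak derivative would be u'(x) = 2*x - 2.


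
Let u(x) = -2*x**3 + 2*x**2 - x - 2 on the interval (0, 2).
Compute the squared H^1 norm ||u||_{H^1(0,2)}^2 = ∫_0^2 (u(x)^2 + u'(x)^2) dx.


||u||_{H^1}^2 = 15898/105

The H^1 norm (squared) on an interval (0, L) is
  ||u||_{H^1}^2 = ∫_0^L u(x)^2 dx + ∫_0^L u'(x)^2 dx.
Compute u'(x) = -6*x**2 + 4*x - 1.
Then u(x)^2 = 4*x**6 - 8*x**5 + 8*x**4 + 4*x**3 - 7*x**2 + 4*x + 4 and u'(x)^2 = 36*x**4 - 48*x**3 + 28*x**2 - 8*x + 1.
Integrate each monomial from 0 to 2 using ∫_0^2 c·x^n dx = c·2^(n+1)/(n+1):
  ∫_0^2 u(x)^2 dx = ∫_0^2 (4*x^6 - 8*x^5 + 8*x^4 + 4*x^3 - 7*x^2 + 4*x + 4) dx. Term by term:
    ∫_0^2 4*x^6 dx = 512/7;  ∫_0^2 -8*x^5 dx = -256/3;  ∫_0^2 8*x^4 dx = 256/5;
    ∫_0^2 4*x^3 dx = 16;  ∫_0^2 -7*x^2 dx = -56/3;  ∫_0^2 4*x dx = 8;
    ∫_0^2 4 dx = 8.
  Sum: 512/7 − 256/3 + 256/5 + 16 − 56/3 + 8 + 8 = 1832/35.
  ∫_0^2 u'(x)^2 dx = ∫_0^2 (36*x^4 - 48*x^3 + 28*x^2 - 8*x + 1) dx. Term by term:
    ∫_0^2 36*x^4 dx = 1152/5;  ∫_0^2 -48*x^3 dx = -192;  ∫_0^2 28*x^2 dx = 224/3;
    ∫_0^2 -8*x dx = -16;  ∫_0^2 1 dx = 2.
  Sum: 1152/5 − 192 + 224/3 − 16 + 2 = 1486/15.
Adding: ||u||_{H^1}^2 = 1832/35 + 1486/15 = 15898/105.


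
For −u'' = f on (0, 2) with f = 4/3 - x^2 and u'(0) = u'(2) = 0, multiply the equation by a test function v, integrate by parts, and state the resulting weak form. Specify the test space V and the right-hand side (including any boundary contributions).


V = H^1(0, 2) (no boundary constraint on v; u is determined up to an additive constant); weak form: ∫_0^2 u'v' dx = ∫_0^2 (4/3 - x^2) v dx for all v ∈ V.

Multiply both sides by a test function v and integrate from 0 to 2:
  ∫_0^2 −u''(x) v(x) dx = ∫_0^2 f(x) v(x) dx.
Integrate the LHS by parts once:
  ∫_0^2 −u'' v dx = −[u'(x) v(x)]_0^2 + ∫_0^2 u'(x) v'(x) dx.
Thus ∫_0^2 u'(x) v'(x) dx = ∫_0^2 f(x) v(x) dx + [u'(x) v(x)]_0^2.
Choose V so that boundary terms are either known or forced to vanish.
u has homogeneous Neumann: u'(0) = u'(2) = 0. So [u' v]_0^2 = 0·v(2) − 0·v(0) = 0 for any v; take V = H^1(0, 2).
Weak formulation: find u (satisfying any essential BC) such that ∫_0^2 u'(x) v'(x) dx = ∫_0^2 f v dx for all v ∈ V (homogeneous Neumann, so boundary terms vanish).
Substituting f(x) = 4/3 - x^2, the right-hand side is ∫_0^2 (4/3 - x^2) v dx.
Compatibility check (pure Neumann): taking v ≡ 1 ∈ V gives 0 = ∫_0^2 f dx + (0) − (0), i.e. ∫_0^2 f dx must equal u'(0) − u'(2) = 0. Indeed ∫_0^2 (4/3 - x^2) dx = 0, so the data are compatible. The solution is then unique only up to an additive constant (fix it e.g. by requiring ∫_0^2 u dx = 0).


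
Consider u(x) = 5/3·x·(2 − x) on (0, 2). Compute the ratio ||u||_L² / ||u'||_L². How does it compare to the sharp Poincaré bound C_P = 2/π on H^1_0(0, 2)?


||u||_L² / ||u'||_L² = sqrt(10)/5 < C_P = 2/π.

u(x) = 5/3·x·(2 − x), so u'(x) = 10/3 - 10*x/3.
u(x) = 5/3·x·(2 − x) vanishes at x = 0 and x = 2, so u ∈ H^1_0(0, 2). Differentiate via the product rule and integrate the resulting polynomials term by term.
  ∫_0^2 u² dx = ∫_0^2 (25*x^4/9 - 100*x^3/9 + 100*x^2/9) dx. Term by term:
    ∫_0^2 25*x^4/9 dx = 160/9;  ∫_0^2 -100*x^3/9 dx = -400/9;  ∫_0^2 100*x^2/9 dx = 800/27.
  Sum: 160/9 − 400/9 + 800/27 = 80/27.
  ∫_0^2 (u')² dx = ∫_0^2 (100*x^2/9 - 200*x/9 + 100/9) dx. Term by term:
    ∫_0^2 100*x^2/9 dx = 800/27;  ∫_0^2 -200*x/9 dx = -400/9;  ∫_0^2 100/9 dx = 200/9.
  Sum: 800/27 − 400/9 + 200/9 = 200/27.
∫_0^2 u² dx = 80/27, so ||u||_L² = 4*sqrt(15)/9.
∫_0^2 (u')² dx = 200/27, so ||u'||_L² = 10*sqrt(6)/9.
Ratio ||u||_L² / ||u'||_L² = sqrt(10)/5.
Sharp Poincaré constant on H^1_0(0, 2) is C_P = L/π = 2/π, achieved by sin(π/2·x).
A polynomial bump cannot attain the sharp Poincaré constant (only the first sine eigenfunction does), so the ratio is strictly less than C_P, consistent with ||u||_L² ≤ C_P ||u'||_L².


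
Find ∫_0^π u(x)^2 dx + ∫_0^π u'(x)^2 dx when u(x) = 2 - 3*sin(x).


||u||_{H^1(0,π)}^2 = -24 + 13*π

u'(x) = -3*cos(x).
Expand u² and (u')² and integrate term by term on (0, π), using: for integers n ≥ 1, ∫_0^π sin²(nx) dx = ∫_0^π cos²(nx) dx = π/2; for n ≠ n', ∫_0^π sin(nx)sin(n'x) dx = ∫_0^π cos(nx)cos(n'x) dx = 0; and by product-to-sum, ∫_0^π sin(nx)cos(n'x) dx = ½∫_0^π [sin((n+n')x) + sin((n−n')x)] dx, which is 0 when n+n' is even and 2n/(n²−n'²) when n+n' is odd (it need not vanish on (0, π)). For the constant mode: ∫_0^π 1 dx = π, ∫_0^π cos(nx) dx = 0, ∫_0^π sin(nx) dx = (1−(−1)^n)/n.
  u² squared terms: (2)²·∫1 dx = 4·π = 4*π;  (-3)²·∫sin(x)² dx = 9·π/2 = 9*π/2.
  u² cross terms: 2·(2)·(-3)·∫1·sin(x) dx = -12·(2) = -24.
  So ∫_0^π u² dx = 4*π + 9*π/2 − 24 = -24 + 17*π/2.
  (u')² squared terms: (-3)²·∫cos(x)² dx = 9·π/2 = 9*π/2.
  So ∫_0^π (u')² dx = 9*π/2.
||u||_{H^1}^2 = (-24 + 17*π/2) + (9*π/2) = -24 + 13*π.


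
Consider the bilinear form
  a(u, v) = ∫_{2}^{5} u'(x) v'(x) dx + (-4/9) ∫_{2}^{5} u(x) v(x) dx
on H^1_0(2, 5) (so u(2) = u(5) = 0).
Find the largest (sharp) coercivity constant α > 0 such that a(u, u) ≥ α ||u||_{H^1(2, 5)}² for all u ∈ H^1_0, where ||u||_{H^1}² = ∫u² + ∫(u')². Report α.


α = (-4 + π^2)/(9 + π^2)

Coercivity of a(·,·) on H^1_0(2, 5) means a(u, u) ≥ α ||u||_{H^1}² for every u ∈ H^1_0.
The interval has length L = 3, and Poincaré/coercivity depend only on L. Here a(u, u) = ∫(u')² + (-4/9)·∫u².
Here c = -4/9 < 0 with |c| < (π/L)² = π^2/9, so coercivity still holds. The condition a(u,u) ≥ α||u||_{H^1}² reads (1−α)∫(u')² ≥ (α−c)∫u². Any admissible α is ≤ 1 (rapidly oscillating u have ∫u²/∫(u')² → 0), and α = 1 would force 0 ≥ (1−c)∫u², impossible since c < 1; so 1−α > 0. By the sharp Poincaré inequality on H^1_0 of an interval of length L, ∫(u')² ≥ (π/L)²∫u² with equality for the first sine mode sin(π(x−x₀)/L) (x₀ the left endpoint), so the inequality holds for all u iff (1−α)(π/L)² ≥ α − c, i.e. α ≤ ((π/L)² + c)/((π/L)² + 1) = (1 + c(L/π)²)/(1 + (L/π)²). (Direct route, valid since c ≤ 0: Poincaré gives c∫u² ≥ c(L/π)²∫(u')², so a(u,u) ≥ (1 + c(L/π)²)∫(u')², while ||u||_{H^1}² ≤ (1 + (L/π)²)∫(u')²; dividing yields the same α.) With (π/L)² = π^2/9 and c = -4/9, the largest admissible constant is α = ((π/L)² + c)/((π/L)² + 1).
Simplifying, α = (-4 + π^2)/(9 + π^2).
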